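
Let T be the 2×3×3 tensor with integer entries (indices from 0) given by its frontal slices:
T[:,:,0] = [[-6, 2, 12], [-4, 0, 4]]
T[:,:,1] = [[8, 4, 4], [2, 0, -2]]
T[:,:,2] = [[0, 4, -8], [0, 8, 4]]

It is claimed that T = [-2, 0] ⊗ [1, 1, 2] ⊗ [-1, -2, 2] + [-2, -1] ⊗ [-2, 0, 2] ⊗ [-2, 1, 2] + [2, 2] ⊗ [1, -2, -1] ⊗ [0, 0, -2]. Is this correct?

No

Reconstruct entry (0,2,2) from the claimed factors: Σₗ aₗ[0]bₗ[2]cₗ[2] = (-2)·(2)·(2) + (-2)·(2)·(2) + (2)·(-1)·(-2) = -12, but T[0,2,2] = -8. The claim is false.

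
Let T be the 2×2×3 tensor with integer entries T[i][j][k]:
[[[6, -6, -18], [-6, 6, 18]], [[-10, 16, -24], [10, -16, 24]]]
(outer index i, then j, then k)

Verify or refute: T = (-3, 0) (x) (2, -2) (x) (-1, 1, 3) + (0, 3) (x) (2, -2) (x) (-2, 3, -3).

No

Reconstruct entry (1,0,0) from the claimed factors: Σₗ aₗ[1]bₗ[0]cₗ[0] = (0)·(2)·(-1) + (3)·(2)·(-2) = -12, but T[1,0,0] = -10. The claim is false.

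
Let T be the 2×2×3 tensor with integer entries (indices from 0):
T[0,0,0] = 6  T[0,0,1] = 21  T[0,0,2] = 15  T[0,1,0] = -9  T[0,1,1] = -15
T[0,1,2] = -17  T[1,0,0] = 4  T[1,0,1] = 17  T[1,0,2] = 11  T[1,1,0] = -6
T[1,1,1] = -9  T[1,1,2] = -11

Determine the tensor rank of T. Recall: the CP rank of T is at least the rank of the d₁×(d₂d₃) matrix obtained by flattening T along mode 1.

2

Lower bound: the mode-1 unfolding of T (rows indexed by i, columns by (j,k) = (0,0), (0,1), (0,2), (1,0), (1,1), (1,2)) is [[6, 21, 15, -9, -15, -17], [4, 17, 11, -6, -9, -11]].
There the 2×2 minor on rows i ∈ {0, 1}, columns (j,k) ∈ {(0,0), (0,1)} is det [[6, 21], [4, 17]] = 18 ≠ 0, so this unfolding has rank ≥ 2; CP rank is at least every unfolding rank, so rank(T) ≥ 2. (This is only a lower bound: in general the CP rank may exceed every unfolding rank, so we still need to exhibit 2 rank-1 terms summing to T.)
Upper bound — finding two terms. Write S_k = T[:,:,k] for the frontal slices: S₀ = [[6, -9], [4, -6]], S₁ = [[21, -15], [17, -9]], S₂ = [[15, -17], [11, -11]].
If T = a₁ ⊗ b₁ ⊗ c₁ + a₂ ⊗ b₂ ⊗ c₂ then each S_k = c₁[k]·a₁b₁ᵀ + c₂[k]·a₂b₂ᵀ. S₀ and S₁ are linearly independent, so a₁b₁ᵀ and a₂b₂ᵀ must span the same plane of matrices: they are the rank-1 matrices of the form x·S₀ + y·S₁.
det(x·S₀ + y·S₁) is 33·xy + 66·y² = 33·(x + 2·y)(y), vanishing at (x:y) = (2:-1) and (1:0).
M₁ = 2·S₀ − S₁ = [[-9, -3], [-9, -3]] = (-3)·[1, 1][3, 1]ᵀ and M₂ = S₀ = [[6, -9], [4, -6]] = [3, 2][2, -3]ᵀ, so take a₁ = [1, 1], b₁ = [3, 1], a₂ = [3, 2], b₂ = [2, -3].
Each slice is an integer combination of E₁ = a₁b₁ᵀ and E₂ = a₂b₂ᵀ: S₀ = E₂, S₁ = 3·E₁ + 2·E₂, S₂ = E₁ + 2·E₂; reading off coefficients, c₁ = [0, 3, 1] and c₂ = [1, 2, 2].
Hence T = [1, 1] ⊗ [3, 1] ⊗ [0, 3, 1] + [3, 2] ⊗ [2, -3] ⊗ [1, 2, 2], so rank(T) ≤ 2.
These bounds meet, so rank(T) = 2.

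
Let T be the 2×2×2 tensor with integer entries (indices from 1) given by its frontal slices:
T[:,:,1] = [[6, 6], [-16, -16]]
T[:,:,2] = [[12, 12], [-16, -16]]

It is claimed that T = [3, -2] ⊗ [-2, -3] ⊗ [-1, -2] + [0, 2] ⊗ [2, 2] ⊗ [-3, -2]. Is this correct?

Reconstruct entry (1,2,1) from the claimed factors: Σₗ aₗ[1]bₗ[2]cₗ[1] = (3)·(-3)·(-1) + (0)·(2)·(-3) = 9, but T[1,2,1] = 6. The claim is false.

No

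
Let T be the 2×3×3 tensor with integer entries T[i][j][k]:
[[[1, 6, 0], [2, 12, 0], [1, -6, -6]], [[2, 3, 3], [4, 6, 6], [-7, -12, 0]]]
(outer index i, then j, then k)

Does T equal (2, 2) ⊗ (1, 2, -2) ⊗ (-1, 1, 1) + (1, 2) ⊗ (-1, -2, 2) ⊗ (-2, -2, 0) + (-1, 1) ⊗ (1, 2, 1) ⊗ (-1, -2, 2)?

No

Reconstruct entry (1,0,0) from the claimed factors: Σₗ aₗ[1]bₗ[0]cₗ[0] = (2)·(1)·(-1) + (2)·(-1)·(-2) + (1)·(1)·(-1) = 1, but T[1,0,0] = 2. The claim is false.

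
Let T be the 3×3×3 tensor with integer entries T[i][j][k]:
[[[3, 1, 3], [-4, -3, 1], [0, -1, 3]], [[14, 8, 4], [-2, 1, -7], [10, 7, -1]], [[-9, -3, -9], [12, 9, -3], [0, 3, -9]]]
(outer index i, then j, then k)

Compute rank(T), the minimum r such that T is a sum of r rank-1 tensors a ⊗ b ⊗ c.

Lower bound: the mode-3 unfolding of T (rows indexed by k, columns by (i,j) = (0,0), (0,1), (0,2), (1,0), (1,1), (1,2), (2,0), (2,1), (2,2)) is [[3, -4, 0, 14, -2, 10, -9, 12, 0], [1, -3, -1, 8, 1, 7, -3, 9, 3], [3, 1, 3, 4, -7, -1, -9, -3, -9]].
There the 2×2 minor on rows k ∈ {0, 1}, columns (i,j) ∈ {(0,0), (0,1)} is det [[3, -4], [1, -3]] = -5 ≠ 0, so this unfolding has rank ≥ 2; CP rank is at least every unfolding rank, so rank(T) ≥ 2. (This is only a lower bound: in general the CP rank may exceed every unfolding rank, so we still need to exhibit 2 rank-1 terms summing to T.)
Upper bound — finding two terms. Write S_k = T[:,:,k] for the frontal slices: S₀ = [[3, -4, 0], [14, -2, 10], [-9, 12, 0]], S₁ = [[1, -3, -1], [8, 1, 7], [-3, 9, 3]], S₂ = [[3, 1, 3], [4, -7, -1], [-9, -3, -9]].
If T = a₁ ⊗ b₁ ⊗ c₁ + a₂ ⊗ b₂ ⊗ c₂ then each S_k = c₁[k]·a₁b₁ᵀ + c₂[k]·a₂b₂ᵀ. S₀ and S₁ are linearly independent, so a₁b₁ᵀ and a₂b₂ᵀ must span the same plane of matrices: they are the rank-1 matrices of the form x·S₀ + y·S₁.
The 2×2 minor of x·S₀ + y·S₁ on rows {0,1}, columns {0,1} is 50·x² + 75·xy + 25·y² = 25·(x + y)(2·x + y), vanishing at (x:y) = (1:-1) and (1:-2).
M₁ = S₀ − S₁ = [[2, -1, 1], [6, -3, 3], [-6, 3, -3]] = [1, 3, -3][2, -1, 1]ᵀ and M₂ = S₀ − 2·S₁ = [[1, 2, 2], [-2, -4, -4], [-3, -6, -6]] = [1, -2, -3][1, 2, 2]ᵀ, so take a₁ = [1, 3, -3], b₁ = [2, -1, 1], a₂ = [1, -2, -3], b₂ = [1, 2, 2].
Each slice is an integer combination of E₁ = a₁b₁ᵀ and E₂ = a₂b₂ᵀ: S₀ = 2·E₁ − E₂, S₁ = E₁ − E₂, S₂ = E₁ + E₂; reading off coefficients, c₁ = [2, 1, 1] and c₂ = [-1, -1, 1].
Hence T = [1, 3, -3] ⊗ [2, -1, 1] ⊗ [2, 1, 1] + [1, -2, -3] ⊗ [1, 2, 2] ⊗ [-1, -1, 1], so rank(T) ≤ 2.
These bounds meet, so rank(T) = 2.
Check entry T[2,2,1] = 3: (-3)·(1)·(1) + (-3)·(2)·(-1) = 3.

2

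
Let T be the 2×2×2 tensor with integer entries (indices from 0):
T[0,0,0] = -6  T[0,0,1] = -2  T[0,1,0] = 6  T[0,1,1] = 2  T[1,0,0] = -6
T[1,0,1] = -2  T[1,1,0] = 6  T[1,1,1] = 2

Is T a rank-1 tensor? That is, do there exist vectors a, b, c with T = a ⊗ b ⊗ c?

If T = a ⊗ b ⊗ c then every fibre of T is a multiple of the corresponding factor, so read the factors off the fibres through the nonzero entry T[0,0,0] = -6.
The mode-1 fibre T[:,0,0] = [-6, -6] gives a = [1, 1] (primitive direction); the mode-2 fibre T[0,:,0] = [-6, 6] gives b = [1, -1]; then c[k] = T[0,0,k] / (a[0]·b[0]) = [-6, -2] / 1 = [-6, -2].
Expanding [1, 1] ⊗ [1, -1] ⊗ [-6, -2] reproduces all 8 entries of T, so T = [1, 1] ⊗ [1, -1] ⊗ [-6, -2] and rank(T) ≤ 1.
Equivalently every frontal slice T[:,:,k] is c[k] times the rank-1 matrix [1, 1] ⊗ [1, -1]. So T has rank 1 (it is nonzero).

Yes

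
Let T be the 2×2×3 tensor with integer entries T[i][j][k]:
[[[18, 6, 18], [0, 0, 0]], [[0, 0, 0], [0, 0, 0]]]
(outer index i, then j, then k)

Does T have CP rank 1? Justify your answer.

Yes

The mode-1 fibre T[:,0,0] = [18, 0] gives a = [1, 0] (primitive direction); the mode-2 fibre T[0,:,0] = [18, 0] gives b = [1, 0]; then c[k] = T[0,0,k] / (a[0]·b[0]) = [18, 6, 18] / 1 = [18, 6, 18].
Expanding [1, 0] ⊗ [1, 0] ⊗ [18, 6, 18] reproduces all 12 entries of T, so T = [1, 0] ⊗ [1, 0] ⊗ [18, 6, 18] and rank(T) ≤ 1.
Equivalently every frontal slice T[:,:,k] is c[k] times the rank-1 matrix [1, 0] ⊗ [1, 0]. So T has rank 1 (it is nonzero).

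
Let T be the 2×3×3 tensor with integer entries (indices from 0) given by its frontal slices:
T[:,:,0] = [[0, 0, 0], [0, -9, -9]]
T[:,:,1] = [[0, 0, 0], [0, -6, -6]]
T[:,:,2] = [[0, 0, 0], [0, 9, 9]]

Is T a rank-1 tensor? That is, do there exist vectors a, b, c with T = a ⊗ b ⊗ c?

Yes

If T = a ⊗ b ⊗ c then every fibre of T is a multiple of the corresponding factor, so read the factors off the fibres through the nonzero entry T[1,1,0] = -9.
The mode-1 fibre T[:,1,0] = [0, -9] gives a = (0, 1) (primitive direction); the mode-2 fibre T[1,:,0] = [0, -9, -9] gives b = (0, 1, 1); then c[k] = T[1,1,k] / (a[1]·b[1]) = [-9, -6, 9] / 1 = (-9, -6, 9).
Expanding (0, 1) ⊗ (0, 1, 1) ⊗ (-9, -6, 9) reproduces all 18 entries of T, so T = (0, 1) ⊗ (0, 1, 1) ⊗ (-9, -6, 9) and rank(T) ≤ 1.
Equivalently every frontal slice T[:,:,k] is c[k] times the rank-1 matrix (0, 1) ⊗ (0, 1, 1). So T has rank 1 (it is nonzero).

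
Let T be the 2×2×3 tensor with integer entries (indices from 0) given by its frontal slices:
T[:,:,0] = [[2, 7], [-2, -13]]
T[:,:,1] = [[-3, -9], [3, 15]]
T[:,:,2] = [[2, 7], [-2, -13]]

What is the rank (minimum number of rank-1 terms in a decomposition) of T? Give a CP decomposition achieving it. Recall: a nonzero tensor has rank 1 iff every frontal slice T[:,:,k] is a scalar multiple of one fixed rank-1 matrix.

rank(T) = 2

Lower bound: the mode-1 unfolding of T (rows indexed by i, columns by (j,k) = (0,0), (0,1), (0,2), (1,0), (1,1), (1,2)) is [[2, -3, 2, 7, -9, 7], [-2, 3, -2, -13, 15, -13]].
There the 2×2 minor on rows i ∈ {0, 1}, columns (j,k) ∈ {(0,0), (1,0)} is det [[2, 7], [-2, -13]] = -12 ≠ 0, so this unfolding has rank ≥ 2; CP rank is at least every unfolding rank, so rank(T) ≥ 2. (Flattening ranks never certify an upper bound on CP rank; for that we must actually write T with 2 rank-1 terms.)
Upper bound — finding two terms. Write S_k = T[:,:,k] for the frontal slices: S₀ = [[2, 7], [-2, -13]], S₁ = [[-3, -9], [3, 15]], S₂ = [[2, 7], [-2, -13]].
If T = a₁ (x) b₁ (x) c₁ + a₂ (x) b₂ (x) c₂ then each S_k = c₁[k]·a₁b₁ᵀ + c₂[k]·a₂b₂ᵀ. S₀ and S₁ are linearly independent, so a₁b₁ᵀ and a₂b₂ᵀ must span the same plane of matrices: they are the rank-1 matrices of the form x·S₀ + y·S₁.
det(x·S₀ + y·S₁) is −12·x² + 30·xy − 18·y² = (-6)·(2·x − 3·y)(x − y), vanishing at (x:y) = (3:2) and (1:1).
M₁ = 3·S₀ + 2·S₁ = [[0, 3], [0, -9]] = 3·(1, -3)(0, 1)ᵀ and M₂ = S₀ + S₁ = [[-1, -2], [1, 2]] = −(1, -1)(1, 2)ᵀ, so take a₁ = (1, -3), b₁ = (0, 1), a₂ = (1, -1), b₂ = (1, 2).
Each slice is an integer combination of E₁ = a₁b₁ᵀ and E₂ = a₂b₂ᵀ: S₀ = 3·E₁ + 2·E₂, S₁ = −3·E₁ − 3·E₂, S₂ = 3·E₁ + 2·E₂; reading off coefficients, c₁ = (3, -3, 3) and c₂ = (2, -3, 2).
Hence T = (1, -3) (x) (0, 1) (x) (3, -3, 3) + (1, -1) (x) (1, 2) (x) (2, -3, 2), so rank(T) ≤ 2.
These bounds meet, so rank(T) = 2.
Check entry T[0,1,1] = -9: (1)·(1)·(-3) + (1)·(2)·(-3) = -9.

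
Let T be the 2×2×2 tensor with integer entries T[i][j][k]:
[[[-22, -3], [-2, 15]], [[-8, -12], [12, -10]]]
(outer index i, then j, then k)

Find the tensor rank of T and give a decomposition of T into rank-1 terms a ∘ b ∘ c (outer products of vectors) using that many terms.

rank(T) = 2

Lower bound: the mode-2 unfolding of T (rows indexed by j, columns by (i,k) = (0,0), (0,1), (1,0), (1,1)) is [[-22, -3, -8, -12], [-2, 15, 12, -10]].
There the 2×2 minor on rows j ∈ {0, 1}, columns (i,k) ∈ {(0,0), (0,1)} is det [[-22, -3], [-2, 15]] = -336 ≠ 0, so this unfolding has rank ≥ 2; CP rank is at least every unfolding rank, so rank(T) ≥ 2. (Unfolding ranks only ever bound the CP rank from below — rank(T) can be strictly larger than all of them — so the matching upper bound has to come from an explicit 2-term decomposition.)
Upper bound — finding two terms. Write S_k = T[:,:,k] for the frontal slices: S₀ = [[-22, -2], [-8, 12]], S₁ = [[-3, 15], [-12, -10]].
If T = a₁ ∘ b₁ ∘ c₁ + a₂ ∘ b₂ ∘ c₂ then each S_k = c₁[k]·a₁b₁ᵀ + c₂[k]·a₂b₂ᵀ. S₀ and S₁ are linearly independent, so a₁b₁ᵀ and a₂b₂ᵀ must span the same plane of matrices: they are the rank-1 matrices of the form x·S₀ + y·S₁.
det(x·S₀ + y·S₁) is −280·x² + 280·xy + 210·y² = (-70)·(2·x − 3·y)(2·x + y), vanishing at (x:y) = (3:2) and (1:-2).
M₁ = 3·S₀ + 2·S₁ = [[-72, 24], [-48, 16]] = (-8)·[3, 2][3, -1]ᵀ and M₂ = S₀ − 2·S₁ = [[-16, -32], [16, 32]] = (-16)·[1, -1][1, 2]ᵀ, so take a₁ = [3, 2], b₁ = [3, -1], a₂ = [1, -1], b₂ = [1, 2].
Each slice is an integer combination of E₁ = a₁b₁ᵀ and E₂ = a₂b₂ᵀ: S₀ = −2·E₁ − 4·E₂, S₁ = −E₁ + 6·E₂; reading off coefficients, c₁ = [-2, -1] and c₂ = [-4, 6].
Hence T = [3, 2] ∘ [3, -1] ∘ [-2, -1] + [1, -1] ∘ [1, 2] ∘ [-4, 6], so rank(T) ≤ 2.
These bounds meet, so rank(T) = 2.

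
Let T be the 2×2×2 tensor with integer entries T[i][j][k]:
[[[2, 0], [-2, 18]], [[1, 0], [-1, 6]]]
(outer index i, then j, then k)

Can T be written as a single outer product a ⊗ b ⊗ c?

The mode-3 unfolding of T (rows indexed by k, columns by (i,j) = (0,0), (0,1), (1,0), (1,1)) is [[2, -2, 1, -1], [0, 18, 0, 6]].
There the 2×2 minor on rows k ∈ {0, 1}, columns (i,j) ∈ {(0,0), (0,1)} is det [[2, -2], [0, 18]] = 36 ≠ 0, so this unfolding has rank ≥ 2; CP rank is at least every unfolding rank, so rank(T) ≥ 2.
In particular rank(T) ≥ 2 > 1, so T is not rank-1.

No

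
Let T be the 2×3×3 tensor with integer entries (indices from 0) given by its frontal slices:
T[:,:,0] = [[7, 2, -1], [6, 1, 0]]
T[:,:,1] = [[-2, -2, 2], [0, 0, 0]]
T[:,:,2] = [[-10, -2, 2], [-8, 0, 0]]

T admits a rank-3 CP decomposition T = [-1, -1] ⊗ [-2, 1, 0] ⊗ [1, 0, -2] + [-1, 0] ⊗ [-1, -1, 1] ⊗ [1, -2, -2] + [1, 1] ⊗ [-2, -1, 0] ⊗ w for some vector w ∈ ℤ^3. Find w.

Subtract the known terms from T to get the rank-1 residual R = [1, 1] ⊗ [-2, -1, 0] ⊗ w, so R[i,j,k] = a[i]·b[j]·w[k]. Pick indices with nonzero a[0]·b[0] = (1)·(-2) = -2. Only the fibre through (0,0,·) is needed: R[0,0,:] = T[0,0,:] − Σₗ aₗ[0]bₗ[0]cₗ = [7, -2, -10] − (-1)·(-2)·[1, 0, -2] − (-1)·(-1)·[1, -2, -2] = [4, 0, -4]. Then w[k] = R[0,0,k] / -2 for each k, giving w = [4, 0, -4] / -2 = [-2, 0, 2].

w = [-2, 0, 2]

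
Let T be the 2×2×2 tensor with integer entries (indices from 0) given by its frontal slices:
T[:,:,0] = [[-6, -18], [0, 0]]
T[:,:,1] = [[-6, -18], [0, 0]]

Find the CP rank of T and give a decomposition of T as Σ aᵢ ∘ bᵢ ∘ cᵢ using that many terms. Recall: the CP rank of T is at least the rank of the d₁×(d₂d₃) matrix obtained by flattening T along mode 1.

rank(T) = 1

Lower bound: T ≠ 0 (e.g. T[0,0,0] = -6), so rank(T) ≥ 1.
Upper bound: if T = a ∘ b ∘ c then every fibre of T is a multiple of the corresponding factor, so read the factors off the fibres through the nonzero entry T[0,0,0] = -6.
The mode-1 fibre T[:,0,0] = [-6, 0] gives a = (1, 0) (primitive direction); the mode-2 fibre T[0,:,0] = [-6, -18] gives b = (1, 3); then c[k] = T[0,0,k] / (a[0]·b[0]) = [-6, -6] / 1 = (-6, -6).
Expanding (1, 0) ∘ (1, 3) ∘ (-6, -6) reproduces all 8 entries of T, so T = (1, 0) ∘ (1, 3) ∘ (-6, -6) and rank(T) ≤ 1.
These bounds meet, so rank(T) = 1.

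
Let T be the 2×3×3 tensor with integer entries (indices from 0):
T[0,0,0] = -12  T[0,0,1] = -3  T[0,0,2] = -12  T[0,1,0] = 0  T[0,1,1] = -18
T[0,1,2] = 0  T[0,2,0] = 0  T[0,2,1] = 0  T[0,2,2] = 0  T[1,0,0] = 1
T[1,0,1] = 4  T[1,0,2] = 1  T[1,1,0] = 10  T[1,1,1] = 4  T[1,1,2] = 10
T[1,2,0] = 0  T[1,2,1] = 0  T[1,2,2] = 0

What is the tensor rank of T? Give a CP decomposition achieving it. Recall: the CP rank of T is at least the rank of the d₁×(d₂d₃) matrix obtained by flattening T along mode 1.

Lower bound: the mode-3 unfolding of T (rows indexed by k, columns by (i,j) = (0,0), (0,1), (0,2), (1,0), (1,1), (1,2)) is [[-12, 0, 0, 1, 10, 0], [-3, -18, 0, 4, 4, 0], [-12, 0, 0, 1, 10, 0]].
There the 2×2 minor on rows k ∈ {0, 1}, columns (i,j) ∈ {(0,0), (0,1)} is det [[-12, 0], [-3, -18]] = 216 ≠ 0, so this unfolding has rank ≥ 2; CP rank is at least every unfolding rank, so rank(T) ≥ 2. (This is only a lower bound: in general the CP rank may exceed every unfolding rank, so we still need to exhibit 2 rank-1 terms summing to T.)
Upper bound — finding two terms. Write S_k = T[:,:,k] for the frontal slices: S₀ = [[-12, 0, 0], [1, 10, 0]], S₁ = [[-3, -18, 0], [4, 4, 0]], S₂ = [[-12, 0, 0], [1, 10, 0]].
If T = a₁ ⊗ b₁ ⊗ c₁ + a₂ ⊗ b₂ ⊗ c₂ then each S_k = c₁[k]·a₁b₁ᵀ + c₂[k]·a₂b₂ᵀ. S₀ and S₁ are linearly independent, so a₁b₁ᵀ and a₂b₂ᵀ must span the same plane of matrices: they are the rank-1 matrices of the form x·S₀ + y·S₁.
The 2×2 minor of x·S₀ + y·S₁ on rows {0,1}, columns {0,1} is −120·x² − 60·xy + 60·y² = (-60)·(2·x − y)(x + y), vanishing at (x:y) = (1:2) and (1:-1).
M₁ = S₀ + 2·S₁ = [[-18, -36, 0], [9, 18, 0]] = (-9)·(2, -1)(1, 2, 0)ᵀ and M₂ = S₀ − S₁ = [[-9, 18, 0], [-3, 6, 0]] = (-3)·(3, 1)(1, -2, 0)ᵀ, so take a₁ = (2, -1), b₁ = (1, 2, 0), a₂ = (3, 1), b₂ = (1, -2, 0).
Each slice is an integer combination of E₁ = a₁b₁ᵀ and E₂ = a₂b₂ᵀ: S₀ = −3·E₁ − 2·E₂, S₁ = −3·E₁ + E₂, S₂ = −3·E₁ − 2·E₂; reading off coefficients, c₁ = (-3, -3, -3) and c₂ = (-2, 1, -2).
Hence T = (2, -1) ⊗ (1, 2, 0) ⊗ (-3, -3, -3) + (3, 1) ⊗ (1, -2, 0) ⊗ (-2, 1, -2), so rank(T) ≤ 2.
These bounds meet, so rank(T) = 2.

rank(T) = 2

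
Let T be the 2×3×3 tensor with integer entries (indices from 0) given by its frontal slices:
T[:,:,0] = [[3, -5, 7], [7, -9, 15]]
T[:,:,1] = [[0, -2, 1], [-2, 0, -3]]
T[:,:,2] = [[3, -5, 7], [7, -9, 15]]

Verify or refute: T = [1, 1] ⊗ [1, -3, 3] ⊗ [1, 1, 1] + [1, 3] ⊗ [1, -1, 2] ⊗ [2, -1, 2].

Yes

Reconstruct entrywise from the claimed factors. For example, T[0,1,2] = -5 and Σₗ aₗ[0]bₗ[1]cₗ[2] = (1)·(-3)·(1) + (1)·(-1)·(2) = -5; checking all 18 entries, every one matches. The claim holds.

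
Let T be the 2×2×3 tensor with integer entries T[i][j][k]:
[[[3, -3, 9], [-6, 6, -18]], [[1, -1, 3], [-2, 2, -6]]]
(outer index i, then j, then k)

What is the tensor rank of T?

Lower bound: T ≠ 0 (e.g. T[0,0,0] = 3), so rank(T) ≥ 1.
Upper bound: if T = a ∘ b ∘ c then every fibre of T is a multiple of the corresponding factor, so read the factors off the fibres through the nonzero entry T[0,0,0] = 3.
The mode-1 fibre T[:,0,0] = [3, 1] gives a = [3, 1] (primitive direction); the mode-2 fibre T[0,:,0] = [3, -6] gives b = [1, -2]; then c[k] = T[0,0,k] / (a[0]·b[0]) = [3, -3, 9] / 3 = [1, -1, 3].
Expanding [3, 1] ∘ [1, -2] ∘ [1, -1, 3] reproduces all 12 entries of T, so T = [3, 1] ∘ [1, -2] ∘ [1, -1, 3] and rank(T) ≤ 1.
These bounds meet, so rank(T) = 1.
Check entry T[0,0,0] = 3: (3)·(1)·(1) = 3.

1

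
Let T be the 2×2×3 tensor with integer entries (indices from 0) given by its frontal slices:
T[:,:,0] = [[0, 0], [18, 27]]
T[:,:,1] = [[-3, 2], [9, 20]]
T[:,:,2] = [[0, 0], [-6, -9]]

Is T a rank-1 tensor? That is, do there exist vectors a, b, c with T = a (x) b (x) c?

The mode-2 unfolding of T (rows indexed by j, columns by (i,k) = (0,0), (0,1), (0,2), (1,0), (1,1), (1,2)) is [[0, -3, 0, 18, 9, -6], [0, 2, 0, 27, 20, -9]].
There the 2×2 minor on rows j ∈ {0, 1}, columns (i,k) ∈ {(0,1), (1,0)} is det [[-3, 18], [2, 27]] = -117 ≠ 0, so this unfolding has rank ≥ 2; CP rank is at least every unfolding rank, so rank(T) ≥ 2.
In particular rank(T) ≥ 2 > 1, so T is not rank-1.

No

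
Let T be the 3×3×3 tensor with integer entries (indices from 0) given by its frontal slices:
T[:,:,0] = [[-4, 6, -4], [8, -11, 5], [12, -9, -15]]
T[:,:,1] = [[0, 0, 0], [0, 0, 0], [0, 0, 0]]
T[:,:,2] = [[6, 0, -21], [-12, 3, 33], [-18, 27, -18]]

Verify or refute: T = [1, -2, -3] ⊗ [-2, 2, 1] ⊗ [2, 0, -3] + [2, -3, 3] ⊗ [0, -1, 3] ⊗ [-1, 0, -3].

Yes

Reconstruct entrywise from the claimed factors. For example, T[1,2,2] = 33 and Σₗ aₗ[1]bₗ[2]cₗ[2] = (-2)·(1)·(-3) + (-3)·(3)·(-3) = 33; checking all 27 entries, every one matches. The claim holds.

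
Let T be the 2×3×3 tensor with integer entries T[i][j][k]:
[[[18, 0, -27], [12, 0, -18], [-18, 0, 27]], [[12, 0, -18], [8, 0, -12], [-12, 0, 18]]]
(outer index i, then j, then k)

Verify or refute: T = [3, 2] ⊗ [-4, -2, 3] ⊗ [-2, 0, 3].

No

Reconstruct entry (0,0,0) from the claimed factors: Σₗ aₗ[0]bₗ[0]cₗ[0] = (3)·(-4)·(-2) = 24, but T[0,0,0] = 18. The claim is false.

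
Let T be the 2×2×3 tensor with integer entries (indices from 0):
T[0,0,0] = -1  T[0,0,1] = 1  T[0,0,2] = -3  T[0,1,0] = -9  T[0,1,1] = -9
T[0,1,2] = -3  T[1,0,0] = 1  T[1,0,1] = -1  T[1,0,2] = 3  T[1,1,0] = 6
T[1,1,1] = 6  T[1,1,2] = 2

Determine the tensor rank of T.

Lower bound: in the mode-1 unfolding of T (rows indexed by i, columns by (j,k)) the 2×2 minor on rows i ∈ {0, 1}, columns (j,k) ∈ {(0,0), (1,0)} is det [[-1, -9], [1, 6]] = 3 ≠ 0, so that unfolding has rank ≥ 2 and hence rank(T) ≥ 2 (CP rank is at least every unfolding rank, though it can be larger).
Upper bound: with S_k = T[:,:,k], the two rank-1 terms a₁b₁ᵀ, a₂b₂ᵀ are the rank-1 members of the pencil x·S₀ + y·S₁.
det(x·S₀ + y·S₁) is 3·x² − 3·y² = 3·(x − y)(x + y), vanishing at (x:y) = (1:1) and (1:-1).
M₁ = S₀ + S₁ = [[0, -18], [0, 12]] = (-6)·[3, -2][0, 1]ᵀ and M₂ = S₀ − S₁ = [[-2, 0], [2, 0]] = (-2)·[1, -1][1, 0]ᵀ, so take a₁ = [3, -2], b₁ = [0, 1], a₂ = [1, -1], b₂ = [1, 0].
Each slice is an integer combination of E₁ = a₁b₁ᵀ and E₂ = a₂b₂ᵀ: S₀ = −3·E₁ − E₂, S₁ = −3·E₁ + E₂, S₂ = −E₁ − 3·E₂; reading off coefficients, c₁ = [-3, -3, -1] and c₂ = [-1, 1, -3].
Hence T = [3, -2] ⊗ [0, 1] ⊗ [-3, -3, -1] + [1, -1] ⊗ [1, 0] ⊗ [-1, 1, -3], so rank(T) ≤ 2.
These bounds meet, so rank(T) = 2.

2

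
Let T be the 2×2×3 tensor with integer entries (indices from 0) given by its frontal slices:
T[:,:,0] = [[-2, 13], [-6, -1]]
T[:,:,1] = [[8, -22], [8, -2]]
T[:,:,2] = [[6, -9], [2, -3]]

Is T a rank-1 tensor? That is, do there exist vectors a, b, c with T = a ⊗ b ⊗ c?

No

The mode-3 unfolding of T (rows indexed by k, columns by (i,j) = (0,0), (0,1), (1,0), (1,1)) is [[-2, 13, -6, -1], [8, -22, 8, -2], [6, -9, 2, -3]].
There the 2×2 minor on rows k ∈ {0, 1}, columns (i,j) ∈ {(0,0), (0,1)} is det [[-2, 13], [8, -22]] = -60 ≠ 0, so this unfolding has rank ≥ 2; CP rank is at least every unfolding rank, so rank(T) ≥ 2.
In particular rank(T) ≥ 2 > 1, so T is not rank-1.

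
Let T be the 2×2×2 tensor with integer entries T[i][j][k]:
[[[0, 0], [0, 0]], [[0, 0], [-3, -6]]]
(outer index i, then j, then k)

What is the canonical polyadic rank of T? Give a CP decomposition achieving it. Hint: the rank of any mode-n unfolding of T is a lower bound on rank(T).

rank(T) = 1

Lower bound: T ≠ 0 (e.g. T[1,1,0] = -3), so rank(T) ≥ 1.
Upper bound: if T = a ⊗ b ⊗ c then every fibre of T is a multiple of the corresponding factor, so read the factors off the fibres through the nonzero entry T[1,1,0] = -3.
The mode-1 fibre T[:,1,0] = [0, -3] gives a = (0, 1) (primitive direction); the mode-2 fibre T[1,:,0] = [0, -3] gives b = (0, 1); then c[k] = T[1,1,k] / (a[1]·b[1]) = [-3, -6] / 1 = (-3, -6).
Expanding (0, 1) ⊗ (0, 1) ⊗ (-3, -6) reproduces all 8 entries of T, so T = (0, 1) ⊗ (0, 1) ⊗ (-3, -6) and rank(T) ≤ 1.
These bounds meet, so rank(T) = 1.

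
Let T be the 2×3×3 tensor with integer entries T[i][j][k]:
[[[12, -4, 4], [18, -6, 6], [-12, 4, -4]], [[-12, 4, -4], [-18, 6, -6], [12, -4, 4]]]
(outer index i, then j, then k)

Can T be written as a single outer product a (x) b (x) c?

If T = a (x) b (x) c then every fibre of T is a multiple of the corresponding factor, so read the factors off the fibres through the nonzero entry T[0,0,0] = 12.
The mode-1 fibre T[:,0,0] = [12, -12] gives a = (1, -1) (primitive direction); the mode-2 fibre T[0,:,0] = [12, 18, -12] gives b = (2, 3, -2); then c[k] = T[0,0,k] / (a[0]·b[0]) = [12, -4, 4] / 2 = (6, -2, 2).
Expanding (1, -1) (x) (2, 3, -2) (x) (6, -2, 2) reproduces all 18 entries of T, so T = (1, -1) (x) (2, 3, -2) (x) (6, -2, 2) and rank(T) ≤ 1.
Equivalently every frontal slice T[:,:,k] is c[k] times the rank-1 matrix (1, -1) (x) (2, 3, -2). So T has rank 1 (it is nonzero).

Yes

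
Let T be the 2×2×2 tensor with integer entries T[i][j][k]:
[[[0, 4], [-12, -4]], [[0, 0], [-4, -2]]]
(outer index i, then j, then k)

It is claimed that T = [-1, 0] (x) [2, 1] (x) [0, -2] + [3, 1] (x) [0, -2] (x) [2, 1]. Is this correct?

Yes

Reconstruct entrywise from the claimed factors. For example, T[1,0,0] = 0 and Σₗ aₗ[1]bₗ[0]cₗ[0] = (0)·(2)·(0) + (1)·(0)·(2) = 0; checking all 8 entries, every one matches. The claim holds.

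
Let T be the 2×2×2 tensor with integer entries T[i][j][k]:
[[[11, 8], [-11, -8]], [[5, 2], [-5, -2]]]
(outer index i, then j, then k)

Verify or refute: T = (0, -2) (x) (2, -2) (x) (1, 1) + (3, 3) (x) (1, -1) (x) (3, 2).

No

Reconstruct entry (0,0,0) from the claimed factors: Σₗ aₗ[0]bₗ[0]cₗ[0] = (0)·(2)·(1) + (3)·(1)·(3) = 9, but T[0,0,0] = 11. The claim is false.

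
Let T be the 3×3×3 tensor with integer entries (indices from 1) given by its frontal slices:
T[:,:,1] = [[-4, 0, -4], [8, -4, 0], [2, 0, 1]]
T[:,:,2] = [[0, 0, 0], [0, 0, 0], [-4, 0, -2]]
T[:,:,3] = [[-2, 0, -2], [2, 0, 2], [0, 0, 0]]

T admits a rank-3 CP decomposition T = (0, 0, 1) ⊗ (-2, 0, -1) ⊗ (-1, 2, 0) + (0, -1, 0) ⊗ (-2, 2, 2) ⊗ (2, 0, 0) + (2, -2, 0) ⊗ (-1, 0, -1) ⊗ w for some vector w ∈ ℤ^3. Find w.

w = (2, 0, 1)

Subtract the known terms from T to get the rank-1 residual R = (2, -2, 0) ⊗ (-1, 0, -1) ⊗ w, so R[i,j,k] = a[i]·b[j]·w[k]. Pick indices with nonzero a[1]·b[1] = (2)·(-1) = -2. Only the fibre through (1,1,·) is needed: R[1,1,:] = T[1,1,:] − Σₗ aₗ[1]bₗ[1]cₗ = [-4, 0, -2] − (0)·(-2)·(-1, 2, 0) − (0)·(-2)·(2, 0, 0) = [-4, 0, -2]. Then w[k] = R[1,1,k] / -2 for each k, giving w = [-4, 0, -2] / -2 = (2, 0, 1).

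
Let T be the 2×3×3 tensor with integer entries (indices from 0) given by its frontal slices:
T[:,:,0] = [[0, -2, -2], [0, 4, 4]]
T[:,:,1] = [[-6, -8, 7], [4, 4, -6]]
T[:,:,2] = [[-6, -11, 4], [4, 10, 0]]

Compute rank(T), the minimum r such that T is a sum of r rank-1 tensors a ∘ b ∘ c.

Lower bound: the mode-1 unfolding of T (rows indexed by i, columns by (j,k) = (0,0), (0,1), (0,2), (1,0), (1,1), (1,2), (2,0), (2,1), (2,2)) is [[0, -6, -6, -2, -8, -11, -2, 7, 4], [0, 4, 4, 4, 4, 10, 4, -6, 0]].
There the 2×2 minor on rows i ∈ {0, 1}, columns (j,k) ∈ {(0,1), (1,0)} is det [[-6, -2], [4, 4]] = -16 ≠ 0, so this unfolding has rank ≥ 2; CP rank is at least every unfolding rank, so rank(T) ≥ 2. (This is only a lower bound: in general the CP rank may exceed every unfolding rank, so we still need to exhibit 2 rank-1 terms summing to T.)
Upper bound — finding two terms. Write S_k = T[:,:,k] for the frontal slices: S₀ = [[0, -2, -2], [0, 4, 4]], S₁ = [[-6, -8, 7], [4, 4, -6]], S₂ = [[-6, -11, 4], [4, 10, 0]].
If T = a₁ ∘ b₁ ∘ c₁ + a₂ ∘ b₂ ∘ c₂ then each S_k = c₁[k]·a₁b₁ᵀ + c₂[k]·a₂b₂ᵀ. S₀ and S₁ are linearly independent, so a₁b₁ᵀ and a₂b₂ᵀ must span the same plane of matrices: they are the rank-1 matrices of the form x·S₀ + y·S₁.
The 2×2 minor of x·S₀ + y·S₁ on rows {0,1}, columns {0,1} is −16·xy + 8·y² = (-8)·(2·x − y)(y), vanishing at (x:y) = (1:2) and (1:0).
M₁ = S₀ + 2·S₁ = [[-12, -18, 12], [8, 12, -8]] = (-2)·[3, -2][2, 3, -2]ᵀ and M₂ = S₀ = [[0, -2, -2], [0, 4, 4]] = (-2)·[1, -2][0, 1, 1]ᵀ, so take a₁ = [3, -2], b₁ = [2, 3, -2], a₂ = [1, -2], b₂ = [0, 1, 1].
Each slice is an integer combination of E₁ = a₁b₁ᵀ and E₂ = a₂b₂ᵀ: S₀ = −2·E₂, S₁ = −E₁ + E₂, S₂ = −E₁ − 2·E₂; reading off coefficients, c₁ = [0, -1, -1] and c₂ = [-2, 1, -2].
Hence T = [3, -2] ∘ [2, 3, -2] ∘ [0, -1, -1] + [1, -2] ∘ [0, 1, 1] ∘ [-2, 1, -2], so rank(T) ≤ 2.
These bounds meet, so rank(T) = 2.
Check entry T[1,1,0] = 4: (-2)·(3)·(0) + (-2)·(1)·(-2) = 4.

2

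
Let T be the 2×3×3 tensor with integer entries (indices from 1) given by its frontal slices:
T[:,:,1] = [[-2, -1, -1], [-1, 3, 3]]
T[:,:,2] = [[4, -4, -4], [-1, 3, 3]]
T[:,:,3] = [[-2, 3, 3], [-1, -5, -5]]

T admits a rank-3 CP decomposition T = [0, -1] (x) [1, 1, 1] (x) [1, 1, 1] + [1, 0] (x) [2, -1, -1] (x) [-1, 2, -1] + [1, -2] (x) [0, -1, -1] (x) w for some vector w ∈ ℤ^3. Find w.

w = [2, 2, -2]

Subtract the known terms from T to get the rank-1 residual R = [1, -2] (x) [0, -1, -1] (x) w, so R[i,j,k] = a[i]·b[j]·w[k]. Pick indices with nonzero a[1]·b[2] = (1)·(-1) = -1. Only the fibre through (1,2,·) is needed: R[1,2,:] = T[1,2,:] − Σₗ aₗ[1]bₗ[2]cₗ = [-1, -4, 3] − (0)·(1)·[1, 1, 1] − (1)·(-1)·[-1, 2, -1] = [-2, -2, 2]. Then w[k] = R[1,2,k] / -1 for each k, giving w = [-2, -2, 2] / -1 = [2, 2, -2].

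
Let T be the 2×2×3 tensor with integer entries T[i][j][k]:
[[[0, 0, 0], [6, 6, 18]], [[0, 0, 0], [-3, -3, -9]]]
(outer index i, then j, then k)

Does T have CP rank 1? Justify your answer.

If T = a ⊗ b ⊗ c then every fibre of T is a multiple of the corresponding factor, so read the factors off the fibres through the nonzero entry T[0,1,0] = 6.
The mode-1 fibre T[:,1,0] = [6, -3] gives a = (2, -1) (primitive direction); the mode-2 fibre T[0,:,0] = [0, 6] gives b = (0, 1); then c[k] = T[0,1,k] / (a[0]·b[1]) = [6, 6, 18] / 2 = (3, 3, 9).
Expanding (2, -1) ⊗ (0, 1) ⊗ (3, 3, 9) reproduces all 12 entries of T, so T = (2, -1) ⊗ (0, 1) ⊗ (3, 3, 9) and rank(T) ≤ 1.
Equivalently every frontal slice T[:,:,k] is c[k] times the rank-1 matrix (2, -1) ⊗ (0, 1). So T has rank 1 (it is nonzero).

Yes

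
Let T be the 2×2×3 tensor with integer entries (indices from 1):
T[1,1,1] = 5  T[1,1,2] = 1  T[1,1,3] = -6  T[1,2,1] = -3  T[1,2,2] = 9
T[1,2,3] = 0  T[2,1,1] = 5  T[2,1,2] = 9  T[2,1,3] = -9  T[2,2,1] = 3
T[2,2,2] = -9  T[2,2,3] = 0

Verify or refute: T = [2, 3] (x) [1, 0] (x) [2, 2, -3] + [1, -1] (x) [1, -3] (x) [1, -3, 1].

No

Reconstruct entry (1,1,3) from the claimed factors: Σₗ aₗ[1]bₗ[1]cₗ[3] = (2)·(1)·(-3) + (1)·(1)·(1) = -5, but T[1,1,3] = -6. The claim is false.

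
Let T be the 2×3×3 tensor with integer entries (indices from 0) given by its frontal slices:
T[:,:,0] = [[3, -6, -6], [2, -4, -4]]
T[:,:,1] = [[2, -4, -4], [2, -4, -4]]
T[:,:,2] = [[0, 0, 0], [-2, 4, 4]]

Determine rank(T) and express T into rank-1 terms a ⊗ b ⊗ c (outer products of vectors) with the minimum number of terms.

rank(T) = 2

Lower bound: the mode-3 unfolding of T (rows indexed by k, columns by (i,j) = (0,0), (0,1), (0,2), (1,0), (1,1), (1,2)) is [[3, -6, -6, 2, -4, -4], [2, -4, -4, 2, -4, -4], [0, 0, 0, -2, 4, 4]].
There the 2×2 minor on rows k ∈ {0, 1}, columns (i,j) ∈ {(0,0), (1,0)} is det [[3, 2], [2, 2]] = 2 ≠ 0, so this unfolding has rank ≥ 2; CP rank is at least every unfolding rank, so rank(T) ≥ 2. (Flattening ranks never certify an upper bound on CP rank; for that we must actually write T with 2 rank-1 terms.)
Upper bound — finding two terms. Every mode-2 slice of T is a multiple of one matrix: T[:,j,:] = b[j]·M with b = [1, -2, -2] and M = [[3, 2, 0], [2, 2, -2]] (rows indexed by i, columns by k). So it suffices to write M as a sum of two rank-1 matrices.
Splitting M by its rows (i = 0, 1), M = [1, 0][3, 2, 0]ᵀ + [0, 1][2, 2, -2]ᵀ.
Hence T = [1, 0] ⊗ [1, -2, -2] ⊗ [3, 2, 0] + [0, 1] ⊗ [1, -2, -2] ⊗ [2, 2, -2], so rank(T) ≤ 2.
These bounds meet, so rank(T) = 2.
Check entry T[1,0,0] = 2: (0)·(1)·(3) + (1)·(1)·(2) = 2.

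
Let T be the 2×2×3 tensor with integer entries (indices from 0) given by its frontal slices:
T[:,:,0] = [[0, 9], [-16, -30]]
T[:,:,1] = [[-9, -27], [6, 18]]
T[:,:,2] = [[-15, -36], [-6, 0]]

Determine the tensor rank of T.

2

Lower bound: the mode-2 unfolding of T (rows indexed by j, columns by (i,k) = (0,0), (0,1), (0,2), (1,0), (1,1), (1,2)) is [[0, -9, -15, -16, 6, -6], [9, -27, -36, -30, 18, 0]].
There the 2×2 minor on rows j ∈ {0, 1}, columns (i,k) ∈ {(0,0), (0,1)} is det [[0, -9], [9, -27]] = 81 ≠ 0, so this unfolding has rank ≥ 2; CP rank is at least every unfolding rank, so rank(T) ≥ 2. (Flattening ranks never certify an upper bound on CP rank; for that we must actually write T with 2 rank-1 terms.)
Upper bound — finding two terms. Write S_k = T[:,:,k] for the frontal slices: S₀ = [[0, 9], [-16, -30]], S₁ = [[-9, -27], [6, 18]], S₂ = [[-15, -36], [-6, 0]].
If T = a₁ ∘ b₁ ∘ c₁ + a₂ ∘ b₂ ∘ c₂ then each S_k = c₁[k]·a₁b₁ᵀ + c₂[k]·a₂b₂ᵀ. S₀ and S₁ are linearly independent, so a₁b₁ᵀ and a₂b₂ᵀ must span the same plane of matrices: they are the rank-1 matrices of the form x·S₀ + y·S₁.
det(x·S₀ + y·S₁) is 144·x² − 216·xy = 72·(2·x − 3·y)(x), vanishing at (x:y) = (3:2) and (0:1).
M₁ = 3·S₀ + 2·S₁ = [[-18, -27], [-36, -54]] = (-9)·[1, 2][2, 3]ᵀ and M₂ = S₁ = [[-9, -27], [6, 18]] = (-3)·[3, -2][1, 3]ᵀ, so take a₁ = [1, 2], b₁ = [2, 3], a₂ = [3, -2], b₂ = [1, 3].
Each slice is an integer combination of E₁ = a₁b₁ᵀ and E₂ = a₂b₂ᵀ: S₀ = −3·E₁ + 2·E₂, S₁ = −3·E₂, S₂ = −3·E₁ − 3·E₂; reading off coefficients, c₁ = [-3, 0, -3] and c₂ = [2, -3, -3].
Hence T = [1, 2] ∘ [2, 3] ∘ [-3, 0, -3] + [3, -2] ∘ [1, 3] ∘ [2, -3, -3], so rank(T) ≤ 2.
These bounds meet, so rank(T) = 2.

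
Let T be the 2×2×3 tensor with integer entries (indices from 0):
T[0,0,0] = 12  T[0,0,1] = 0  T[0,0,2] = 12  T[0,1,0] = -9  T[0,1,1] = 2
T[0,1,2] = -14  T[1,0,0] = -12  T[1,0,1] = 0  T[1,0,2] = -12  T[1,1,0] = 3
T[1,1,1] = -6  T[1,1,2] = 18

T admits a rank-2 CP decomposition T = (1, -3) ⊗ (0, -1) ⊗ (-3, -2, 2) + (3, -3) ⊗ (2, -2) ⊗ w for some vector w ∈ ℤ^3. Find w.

Subtract the known terms from T to get the rank-1 residual R = (3, -3) ⊗ (2, -2) ⊗ w, so R[i,j,k] = a[i]·b[j]·w[k]. Pick indices with nonzero a[0]·b[0] = (3)·(2) = 6. Only the fibre through (0,0,·) is needed: R[0,0,:] = T[0,0,:] − Σₗ aₗ[0]bₗ[0]cₗ = [12, 0, 12] − (1)·(0)·(-3, -2, 2) = [12, 0, 12]. Then w[k] = R[0,0,k] / 6 for each k, giving w = [12, 0, 12] / 6 = (2, 0, 2).

w = (2, 0, 2)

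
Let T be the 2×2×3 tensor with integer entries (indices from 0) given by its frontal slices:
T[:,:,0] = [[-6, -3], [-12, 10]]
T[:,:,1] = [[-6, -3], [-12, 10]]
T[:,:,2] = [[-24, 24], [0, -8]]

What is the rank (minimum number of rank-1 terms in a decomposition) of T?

Lower bound: the mode-1 unfolding of T (rows indexed by i, columns by (j,k) = (0,0), (0,1), (0,2), (1,0), (1,1), (1,2)) is [[-6, -6, -24, -3, -3, 24], [-12, -12, 0, 10, 10, -8]].
There the 2×2 minor on rows i ∈ {0, 1}, columns (j,k) ∈ {(0,0), (0,2)} is det [[-6, -24], [-12, 0]] = -288 ≠ 0, so this unfolding has rank ≥ 2; CP rank is at least every unfolding rank, so rank(T) ≥ 2. (This is only a lower bound: in general the CP rank may exceed every unfolding rank, so we still need to exhibit 2 rank-1 terms summing to T.)
Upper bound — finding two terms. Write S_k = T[:,:,k] for the frontal slices: S₀ = [[-6, -3], [-12, 10]], S₁ = [[-6, -3], [-12, 10]], S₂ = [[-24, 24], [0, -8]].
If T = a₁ (x) b₁ (x) c₁ + a₂ (x) b₂ (x) c₂ then each S_k = c₁[k]·a₁b₁ᵀ + c₂[k]·a₂b₂ᵀ. S₀ and S₂ are linearly independent, so a₁b₁ᵀ and a₂b₂ᵀ must span the same plane of matrices: they are the rank-1 matrices of the form x·S₀ + y·S₂.
det(x·S₀ + y·S₂) is −96·x² + 96·xy + 192·y² = (-96)·(x − 2·y)(x + y), vanishing at (x:y) = (2:1) and (1:-1).
M₁ = 2·S₀ + S₂ = [[-36, 18], [-24, 12]] = (-6)·(3, 2)(2, -1)ᵀ and M₂ = S₀ − S₂ = [[18, -27], [-12, 18]] = 3·(3, -2)(2, -3)ᵀ, so take a₁ = (3, 2), b₁ = (2, -1), a₂ = (3, -2), b₂ = (2, -3).
Each slice is an integer combination of E₁ = a₁b₁ᵀ and E₂ = a₂b₂ᵀ: S₀ = −2·E₁ + E₂, S₁ = −2·E₁ + E₂, S₂ = −2·E₁ − 2·E₂; reading off coefficients, c₁ = (-2, -2, -2) and c₂ = (1, 1, -2).
Hence T = (3, 2) (x) (2, -1) (x) (-2, -2, -2) + (3, -2) (x) (2, -3) (x) (1, 1, -2), so rank(T) ≤ 2.
These bounds meet, so rank(T) = 2.

2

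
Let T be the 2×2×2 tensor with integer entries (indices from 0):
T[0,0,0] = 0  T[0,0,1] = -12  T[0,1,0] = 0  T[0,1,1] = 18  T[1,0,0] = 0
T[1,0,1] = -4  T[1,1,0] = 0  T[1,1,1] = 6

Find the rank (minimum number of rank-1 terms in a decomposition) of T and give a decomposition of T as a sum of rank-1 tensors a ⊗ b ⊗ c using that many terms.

rank(T) = 1

Lower bound: T ≠ 0 (e.g. T[0,0,1] = -12), so rank(T) ≥ 1.
Upper bound: if T = a ⊗ b ⊗ c then every fibre of T is a multiple of the corresponding factor, so read the factors off the fibres through the nonzero entry T[0,0,1] = -12.
The mode-1 fibre T[:,0,1] = [-12, -4] gives a = [3, 1] (primitive direction); the mode-2 fibre T[0,:,1] = [-12, 18] gives b = [2, -3]; then c[k] = T[0,0,k] / (a[0]·b[0]) = [0, -12] / 6 = [0, -2].
Expanding [3, 1] ⊗ [2, -3] ⊗ [0, -2] reproduces all 8 entries of T, so T = [3, 1] ⊗ [2, -3] ⊗ [0, -2] and rank(T) ≤ 1.
These bounds meet, so rank(T) = 1.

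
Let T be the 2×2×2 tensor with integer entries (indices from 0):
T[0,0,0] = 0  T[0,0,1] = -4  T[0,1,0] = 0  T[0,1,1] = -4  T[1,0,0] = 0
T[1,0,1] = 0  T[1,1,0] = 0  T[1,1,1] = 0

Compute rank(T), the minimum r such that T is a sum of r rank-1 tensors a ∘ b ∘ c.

1

Lower bound: T ≠ 0 (e.g. T[0,0,1] = -4), so rank(T) ≥ 1.
Upper bound: if T = a ∘ b ∘ c then every fibre of T is a multiple of the corresponding factor, so read the factors off the fibres through the nonzero entry T[0,0,1] = -4.
The mode-1 fibre T[:,0,1] = [-4, 0] gives a = [1, 0] (primitive direction); the mode-2 fibre T[0,:,1] = [-4, -4] gives b = [1, 1]; then c[k] = T[0,0,k] / (a[0]·b[0]) = [0, -4] / 1 = [0, -4].
Expanding [1, 0] ∘ [1, 1] ∘ [0, -4] reproduces all 8 entries of T, so T = [1, 0] ∘ [1, 1] ∘ [0, -4] and rank(T) ≤ 1.
These bounds meet, so rank(T) = 1.
Check entry T[0,1,0] = 0: (1)·(1)·(0) = 0.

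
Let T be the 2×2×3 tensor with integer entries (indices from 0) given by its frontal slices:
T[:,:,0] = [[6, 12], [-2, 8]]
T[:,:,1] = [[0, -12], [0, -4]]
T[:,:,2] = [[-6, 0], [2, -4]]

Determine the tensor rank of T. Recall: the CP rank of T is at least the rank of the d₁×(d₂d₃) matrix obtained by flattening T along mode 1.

2

Lower bound: the mode-3 unfolding of T (rows indexed by k, columns by (i,j) = (0,0), (0,1), (1,0), (1,1)) is [[6, 12, -2, 8], [0, -12, 0, -4], [-6, 0, 2, -4]].
There the 2×2 minor on rows k ∈ {0, 1}, columns (i,j) ∈ {(0,0), (0,1)} is det [[6, 12], [0, -12]] = -72 ≠ 0, so this unfolding has rank ≥ 2; CP rank is at least every unfolding rank, so rank(T) ≥ 2. (This is only a lower bound: in general the CP rank may exceed every unfolding rank, so we still need to exhibit 2 rank-1 terms summing to T.)
Upper bound — finding two terms. Write S_k = T[:,:,k] for the frontal slices: S₀ = [[6, 12], [-2, 8]], S₁ = [[0, -12], [0, -4]], S₂ = [[-6, 0], [2, -4]].
If T = a₁ ⊗ b₁ ⊗ c₁ + a₂ ⊗ b₂ ⊗ c₂ then each S_k = c₁[k]·a₁b₁ᵀ + c₂[k]·a₂b₂ᵀ. S₀ and S₁ are linearly independent, so a₁b₁ᵀ and a₂b₂ᵀ must span the same plane of matrices: they are the rank-1 matrices of the form x·S₀ + y·S₁.
det(x·S₀ + y·S₁) is 72·x² − 48·xy = 24·(3·x − 2·y)(x), vanishing at (x:y) = (2:3) and (0:1).
M₁ = 2·S₀ + 3·S₁ = [[12, -12], [-4, 4]] = 4·[3, -1][1, -1]ᵀ and M₂ = S₁ = [[0, -12], [0, -4]] = (-4)·[3, 1][0, 1]ᵀ, so take a₁ = [3, -1], b₁ = [1, -1], a₂ = [3, 1], b₂ = [0, 1].
Each slice is an integer combination of E₁ = a₁b₁ᵀ and E₂ = a₂b₂ᵀ: S₀ = 2·E₁ + 6·E₂, S₁ = −4·E₂, S₂ = −2·E₁ − 2·E₂; reading off coefficients, c₁ = [2, 0, -2] and c₂ = [6, -4, -2].
Hence T = [3, -1] ⊗ [1, -1] ⊗ [2, 0, -2] + [3, 1] ⊗ [0, 1] ⊗ [6, -4, -2], so rank(T) ≤ 2.
These bounds meet, so rank(T) = 2.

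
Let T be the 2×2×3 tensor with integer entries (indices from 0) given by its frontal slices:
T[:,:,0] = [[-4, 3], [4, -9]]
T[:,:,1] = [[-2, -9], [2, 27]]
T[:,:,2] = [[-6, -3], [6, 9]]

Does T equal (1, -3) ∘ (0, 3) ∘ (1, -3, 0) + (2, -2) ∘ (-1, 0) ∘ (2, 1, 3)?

Reconstruct entry (0,1,2) from the claimed factors: Σₗ aₗ[0]bₗ[1]cₗ[2] = (1)·(3)·(0) + (2)·(0)·(3) = 0, but T[0,1,2] = -3. The claim is false.

No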